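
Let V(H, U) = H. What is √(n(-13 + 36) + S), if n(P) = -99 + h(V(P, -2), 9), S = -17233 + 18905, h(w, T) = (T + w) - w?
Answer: √1582 ≈ 39.774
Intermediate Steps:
h(w, T) = T
S = 1672
n(P) = -90 (n(P) = -99 + 9 = -90)
√(n(-13 + 36) + S) = √(-90 + 1672) = √1582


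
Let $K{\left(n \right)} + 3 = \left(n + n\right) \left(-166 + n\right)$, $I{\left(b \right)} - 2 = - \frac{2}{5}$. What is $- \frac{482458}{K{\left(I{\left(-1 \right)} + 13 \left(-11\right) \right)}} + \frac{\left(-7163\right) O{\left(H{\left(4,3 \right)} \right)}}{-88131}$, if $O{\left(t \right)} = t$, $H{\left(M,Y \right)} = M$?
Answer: $- \frac{34507582466}{6604485477} \approx -5.2249$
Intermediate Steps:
$I{\left(b \right)} = \frac{8}{5}$ ($I{\left(b \right)} = 2 - \frac{2}{5} = \frac{8}{5}$)
$K{\left(n \right)} = -3 + 2 n \left(-166 + n\right)$ ($K{\left(n \right)} = -3 + \left(n + n\right) \left(-166 + n\right) = -3 + 2 n \left(-166 + n\right)$)
$- \frac{482458}{K{\left(I{\left(-1 \right)} + 13 \left(-11\right) \right)}} + \frac{\left(-7163\right) O{\left(H{\left(4,3 \right)} \right)}}{-88131} = - \frac{482458}{-3 - 332 \left(\frac{8}{5} + 13 \left(-11\right)\right) + 2 \left(\frac{8}{5} + 13 \left(-11\right)\right)^{2}} + \frac{\left(-7163\right) 4}{-88131} = - \frac{482458}{-3 - 332 \left(\frac{8}{5} - 143\right) + 2 \left(\frac{8}{5} - 143\right)^{2}} - - \frac{988}{3039} = - \frac{482458}{-3 - - \frac{234724}{5} + 2 \left(- \frac{707}{5}\right)^{2}} + \frac{988}{3039} = - \frac{482458}{-3 + \frac{234724}{5} + 2 \cdot \frac{499849}{25}} + \frac{988}{3039} = - \frac{482458}{-3 + \frac{234724}{5} + \frac{999698}{25}} + \frac{988}{3039} = - \frac{482458}{\frac{2173243}{25}} + \frac{988}{3039} = \left(-482458\right) \frac{25}{2173243} + \frac{988}{3039} = - \frac{12061450}{2173243} + \frac{988}{3039} = - \frac{34507582466}{6604485477}$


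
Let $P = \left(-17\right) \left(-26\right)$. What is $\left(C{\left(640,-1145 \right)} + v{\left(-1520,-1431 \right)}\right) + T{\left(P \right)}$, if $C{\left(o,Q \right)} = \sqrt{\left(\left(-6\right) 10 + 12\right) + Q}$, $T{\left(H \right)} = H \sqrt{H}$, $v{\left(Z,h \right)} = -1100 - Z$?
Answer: $420 + 442 \sqrt{442} + i \sqrt{1193} \approx 9712.5 + 34.54 i$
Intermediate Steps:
$P = 442$
$T{\left(H \right)} = H^{\frac{3}{2}}$
$C{\left(o,Q \right)} = \sqrt{-48 + Q}$ ($C{\left(o,Q \right)} = \sqrt{\left(-60 + 12\right) + Q} = \sqrt{-48 + Q}$)
$\left(C{\left(640,-1145 \right)} + v{\left(-1520,-1431 \right)}\right) + T{\left(P \right)} = \left(\sqrt{-48 - 1145} - -420\right) + 442^{\frac{3}{2}} = \left(\sqrt{-1193} + \left(-1100 + 1520\right)\right) + 442 \sqrt{442} = \left(i \sqrt{1193} + 420\right) + 442 \sqrt{442} = \left(420 + i \sqrt{1193}\right) + 442 \sqrt{442} = 420 + 442 \sqrt{442} + i \sqrt{1193}$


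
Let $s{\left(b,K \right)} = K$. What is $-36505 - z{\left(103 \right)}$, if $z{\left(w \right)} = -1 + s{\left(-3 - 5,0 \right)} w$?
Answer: $-36504$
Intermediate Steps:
$z{\left(w \right)} = -1$ ($z{\left(w \right)} = -1 + 0 w = -1 + 0 = -1$)
$-36505 - z{\left(103 \right)} = -36505 - -1 = -36505 + 1 = -36504$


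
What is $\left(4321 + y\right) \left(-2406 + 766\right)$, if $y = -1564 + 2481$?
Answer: $-8590320$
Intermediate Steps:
$y = 917$
$\left(4321 + y\right) \left(-2406 + 766\right) = \left(4321 + 917\right) \left(-2406 + 766\right) = 5238 \left(-1640\right) = -8590320$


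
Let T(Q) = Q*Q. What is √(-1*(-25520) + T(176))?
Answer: 4*√3531 ≈ 237.69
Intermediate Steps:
T(Q) = Q²
√(-1*(-25520) + T(176)) = √(-1*(-25520) + 176²) = √(25520 + 30976) = √56496 = 4*√3531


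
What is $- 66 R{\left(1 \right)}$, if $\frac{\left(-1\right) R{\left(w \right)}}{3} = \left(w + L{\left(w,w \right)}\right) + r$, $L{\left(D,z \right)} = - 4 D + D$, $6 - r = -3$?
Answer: $1386$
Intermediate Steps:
$r = 9$ ($r = 6 - -3 = 6 + 3 = 9$)
$L{\left(D,z \right)} = - 3 D$
$R{\left(w \right)} = -27 + 6 w$ ($R{\left(w \right)} = - 3 \left(\left(w - 3 w\right) + 9\right) = - 3 \left(- 2 w + 9\right) = - 3 \left(9 - 2 w\right) = -27 + 6 w$)
$- 66 R{\left(1 \right)} = - 66 \left(-27 + 6 \cdot 1\right) = - 66 \left(-27 + 6\right) = \left(-66\right) \left(-21\right) = 1386$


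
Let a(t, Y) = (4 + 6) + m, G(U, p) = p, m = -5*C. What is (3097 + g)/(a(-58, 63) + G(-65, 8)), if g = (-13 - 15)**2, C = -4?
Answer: 3881/38 ≈ 102.13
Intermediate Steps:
m = 20 (m = -5*(-4) = 20)
a(t, Y) = 30 (a(t, Y) = (4 + 6) + 20 = 10 + 20 = 30)
g = 784 (g = (-28)**2 = 784)
(3097 + g)/(a(-58, 63) + G(-65, 8)) = (3097 + 784)/(30 + 8) = 3881/38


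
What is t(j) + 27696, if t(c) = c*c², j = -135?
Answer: -2432679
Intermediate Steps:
t(c) = c³
t(j) + 27696 = (-135)³ + 27696 = -2460375 + 27696 = -2432679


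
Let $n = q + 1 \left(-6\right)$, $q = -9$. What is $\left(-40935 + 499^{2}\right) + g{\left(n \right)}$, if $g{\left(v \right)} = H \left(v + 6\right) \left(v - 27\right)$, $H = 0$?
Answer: $208066$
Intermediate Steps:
$n = -15$ ($n = -9 + 1 \left(-6\right) = -9 - 6 = -15$)
$g{\left(v \right)} = 0$ ($g{\left(v \right)} = 0 \left(v + 6\right) \left(v - 27\right) = 0 \left(6 + v\right) \left(-27 + v\right) = 0 \left(-27 + v\right) \left(6 + v\right) = 0$)
$\left(-40935 + 499^{2}\right) + g{\left(n \right)} = \left(-40935 + 499^{2}\right) + 0 = \left(-40935 + 249001\right) + 0 = 208066 + 0 = 208066$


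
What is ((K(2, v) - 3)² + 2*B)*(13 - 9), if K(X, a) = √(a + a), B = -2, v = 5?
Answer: 60 - 24*√10 ≈ -15.895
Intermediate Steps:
K(X, a) = √2*√a (K(X, a) = √(2*a) = √2*√a)
((K(2, v) - 3)² + 2*B)*(13 - 9) = ((√2*√5 - 3)² + 2*(-2))*(13 - 9) = ((√10 - 3)² - 4)*4 = ((-3 + √10)² - 4)*4 = (-4 + (-3 + √10)²)*4 = -16 + 4*(-3 + √10)²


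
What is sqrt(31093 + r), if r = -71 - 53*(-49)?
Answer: sqrt(33619) ≈ 183.35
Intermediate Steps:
r = 2526 (r = -71 + 2597 = 2526)
sqrt(31093 + r) = sqrt(31093 + 2526) = sqrt(33619)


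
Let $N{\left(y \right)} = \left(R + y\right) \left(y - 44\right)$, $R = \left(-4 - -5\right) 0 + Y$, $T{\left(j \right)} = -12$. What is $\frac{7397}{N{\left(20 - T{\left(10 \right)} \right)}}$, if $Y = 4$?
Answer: $- \frac{7397}{432} \approx -17.123$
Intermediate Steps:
$R = 4$ ($R = \left(-4 - -5\right) 0 + 4 = \left(-4 + 5\right) 0 + 4 = 1 \cdot 0 + 4 = 0 + 4 = 4$)
$N{\left(y \right)} = \left(-44 + y\right) \left(4 + y\right)$ ($N{\left(y \right)} = \left(4 + y\right) \left(y - 44\right) = \left(4 + y\right) \left(-44 + y\right) = \left(-44 + y\right) \left(4 + y\right)$)
$\frac{7397}{N{\left(20 - T{\left(10 \right)} \right)}} = \frac{7397}{-176 + \left(20 - -12\right)^{2} - 40 \left(20 - -12\right)} = \frac{7397}{-176 + \left(20 + 12\right)^{2} - 40 \left(20 + 12\right)} = \frac{7397}{-176 + 32^{2} - 1280} = \frac{7397}{-176 + 1024 - 1280} = \frac{7397}{-432} = 7397 \left(- \frac{1}{432}\right) = - \frac{7397}{432}$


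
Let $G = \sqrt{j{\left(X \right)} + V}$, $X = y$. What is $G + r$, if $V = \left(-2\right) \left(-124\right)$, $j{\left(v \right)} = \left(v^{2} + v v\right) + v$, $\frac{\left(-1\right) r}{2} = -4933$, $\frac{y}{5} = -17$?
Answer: $9866 + \sqrt{14613} \approx 9986.9$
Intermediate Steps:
$y = -85$ ($y = 5 \left(-17\right) = -85$)
$r = 9866$ ($r = \left(-2\right) \left(-4933\right) = 9866$)
$X = -85$
$j{\left(v \right)} = v + 2 v^{2}$ ($j{\left(v \right)} = \left(v^{2} + v^{2}\right) + v = 2 v^{2} + v = v + 2 v^{2}$)
$V = 248$
$G = \sqrt{14613}$ ($G = \sqrt{- 85 \left(1 + 2 \left(-85\right)\right) + 248} = \sqrt{- 85 \left(1 - 170\right) + 248} = \sqrt{\left(-85\right) \left(-169\right) + 248} = \sqrt{14365 + 248} = \sqrt{14613} \approx 120.88$)
$G + r = \sqrt{14613} + 9866 = 9866 + \sqrt{14613}$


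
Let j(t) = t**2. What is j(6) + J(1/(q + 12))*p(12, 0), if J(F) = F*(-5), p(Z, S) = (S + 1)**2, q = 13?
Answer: 179/5 ≈ 35.800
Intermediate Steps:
p(Z, S) = (1 + S)**2
J(F) = -5*F
j(6) + J(1/(q + 12))*p(12, 0) = 6**2 + (-5/(13 + 12))*(1 + 0)**2 = 36 - 5/25*1**2 = 36 - 5*1/25*1 = 36 - 1/5*1 = 36 - 1/5 = 179/5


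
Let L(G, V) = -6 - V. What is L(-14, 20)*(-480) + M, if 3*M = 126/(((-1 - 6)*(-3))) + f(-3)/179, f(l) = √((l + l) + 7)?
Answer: 6702835/537 ≈ 12482.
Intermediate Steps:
f(l) = √(7 + 2*l) (f(l) = √(2*l + 7) = √(7 + 2*l))
M = 1075/537 (M = (126/(((-1 - 6)*(-3))) + √(7 + 2*(-3))/179)/3 = (126/((-7*(-3))) + √(7 - 6)*(1/179))/3 = (126/21 + √1*(1/179))/3 = (126*(1/21) + 1*(1/179))/3 = (6 + 1/179)/3 = (⅓)*(1075/179) = 1075/537 ≈ 2.0019)
L(-14, 20)*(-480) + M = (-6 - 1*20)*(-480) + 1075/537 = (-6 - 20)*(-480) + 1075/537 = -26*(-480) + 1075/537 = 12480 + 1075/537 = 6702835/537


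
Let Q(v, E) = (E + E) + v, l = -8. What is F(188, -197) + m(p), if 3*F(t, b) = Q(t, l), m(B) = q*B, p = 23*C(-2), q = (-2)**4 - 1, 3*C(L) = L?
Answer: -518/3 ≈ -172.67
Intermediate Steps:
C(L) = L/3
q = 15 (q = 16 - 1 = 15)
p = -46/3 (p = 23*((1/3)*(-2)) = 23*(-2/3) = -46/3 ≈ -15.333)
m(B) = 15*B
Q(v, E) = v + 2*E (Q(v, E) = 2*E + v = v + 2*E)
F(t, b) = -16/3 + t/3 (F(t, b) = (t + 2*(-8))/3 = (t - 16)/3 = (-16 + t)/3 = -16/3 + t/3)
F(188, -197) + m(p) = (-16/3 + (1/3)*188) + 15*(-46/3) = (-16/3 + 188/3) - 230 = 172/3 - 230 = -518/3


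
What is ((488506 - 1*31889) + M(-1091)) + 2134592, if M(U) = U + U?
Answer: 2589027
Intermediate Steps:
M(U) = 2*U
((488506 - 1*31889) + M(-1091)) + 2134592 = ((488506 - 1*31889) + 2*(-1091)) + 2134592 = ((488506 - 31889) - 2182) + 2134592 = (456617 - 2182) + 2134592 = 454435 + 2134592 = 2589027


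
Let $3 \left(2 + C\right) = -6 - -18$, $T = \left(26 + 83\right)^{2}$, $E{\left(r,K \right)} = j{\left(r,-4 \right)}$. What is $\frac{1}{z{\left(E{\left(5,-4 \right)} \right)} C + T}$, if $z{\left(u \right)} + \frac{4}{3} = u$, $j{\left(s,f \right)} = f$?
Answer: $\frac{3}{35611} \approx 8.4244 \cdot 10^{-5}$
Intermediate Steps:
$E{\left(r,K \right)} = -4$
$z{\left(u \right)} = - \frac{4}{3} + u$
$T = 11881$ ($T = 109^{2} = 11881$)
$C = 2$ ($C = -2 + \frac{-6 - -18}{3} = -2 + \frac{-6 + 18}{3} = -2 + \frac{1}{3} \cdot 12 = -2 + 4 = 2$)
$\frac{1}{z{\left(E{\left(5,-4 \right)} \right)} C + T} = \frac{1}{\left(- \frac{4}{3} - 4\right) 2 + 11881} = \frac{1}{\left(- \frac{16}{3}\right) 2 + 11881} = \frac{1}{- \frac{32}{3} + 11881} = \frac{1}{\frac{35611}{3}} = \frac{3}{35611}$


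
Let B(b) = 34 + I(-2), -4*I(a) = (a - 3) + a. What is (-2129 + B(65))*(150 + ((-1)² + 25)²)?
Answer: -3458049/2 ≈ -1.7290e+6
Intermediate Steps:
I(a) = ¾ - a/2 (I(a) = -((a - 3) + a)/4 = -((-3 + a) + a)/4 = -(-3 + 2*a)/4 = ¾ - a/2)
B(b) = 143/4 (B(b) = 34 + (¾ - ½*(-2)) = 34 + (¾ + 1) = 34 + 7/4 = 143/4)
(-2129 + B(65))*(150 + ((-1)² + 25)²) = (-2129 + 143/4)*(150 + ((-1)² + 25)²) = -8373*(150 + (1 + 25)²)/4 = -8373*(150 + 26²)/4 = -8373*(150 + 676)/4 = -8373/4*826 = -3458049/2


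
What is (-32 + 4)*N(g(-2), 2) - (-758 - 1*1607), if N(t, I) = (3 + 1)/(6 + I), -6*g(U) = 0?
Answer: 2351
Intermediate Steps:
g(U) = 0 (g(U) = -⅙*0 = 0)
N(t, I) = 4/(6 + I)
(-32 + 4)*N(g(-2), 2) - (-758 - 1*1607) = (-32 + 4)*(4/(6 + 2)) - (-758 - 1*1607) = -112/8 - (-758 - 1607) = -112/8 - 1*(-2365) = -28*½ + 2365 = -14 + 2365 = 2351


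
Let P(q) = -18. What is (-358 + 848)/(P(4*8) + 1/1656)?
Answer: -811440/29807 ≈ -27.223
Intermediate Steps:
(-358 + 848)/(P(4*8) + 1/1656) = (-358 + 848)/(-18 + 1/1656) = 490/(-18 + 1/1656) = 490/(-29807/1656) = 490*(-1656/29807) = -811440/29807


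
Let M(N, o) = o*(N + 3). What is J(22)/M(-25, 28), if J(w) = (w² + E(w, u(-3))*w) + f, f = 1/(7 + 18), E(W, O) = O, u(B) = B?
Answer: -1493/2200 ≈ -0.67864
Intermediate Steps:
M(N, o) = o*(3 + N)
f = 1/25 ≈ 0.040000
J(w) = 1/25 + w² - 3*w (J(w) = (w² - 3*w) + 1/25 = 1/25 + w² - 3*w)
J(22)/M(-25, 28) = (1/25 + 22² - 3*22)/((28*(3 - 25))) = (1/25 + 484 - 66)/((28*(-22))) = (10451/25)/(-616) = (10451/25)*(-1/616) = -1493/2200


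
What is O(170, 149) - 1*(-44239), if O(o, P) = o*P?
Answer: 69569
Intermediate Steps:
O(o, P) = P*o
O(170, 149) - 1*(-44239) = 149*170 - 1*(-44239) = 25330 + 44239 = 69569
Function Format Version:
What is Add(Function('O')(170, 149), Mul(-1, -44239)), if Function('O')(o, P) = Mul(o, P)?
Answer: 69569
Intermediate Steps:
Function('O')(o, P) = Mul(P, o)
Add(Function('O')(170, 149), Mul(-1, -44239)) = Add(Mul(149, 170), Mul(-1, -44239)) = Add(25330, 44239) = 69569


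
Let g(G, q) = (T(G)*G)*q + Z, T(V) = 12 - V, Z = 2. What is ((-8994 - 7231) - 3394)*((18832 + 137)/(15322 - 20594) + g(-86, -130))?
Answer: -113323378745445/5272 ≈ -2.1495e+10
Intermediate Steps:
g(G, q) = 2 + G*q*(12 - G) (g(G, q) = ((12 - G)*G)*q + 2 = (G*(12 - G))*q + 2 = G*q*(12 - G) + 2 = 2 + G*q*(12 - G))
((-8994 - 7231) - 3394)*((18832 + 137)/(15322 - 20594) + g(-86, -130)) = ((-8994 - 7231) - 3394)*((18832 + 137)/(15322 - 20594) + (2 - 1*(-86)*(-130)*(-12 - 86))) = (-16225 - 3394)*(18969/(-5272) + (2 - 1*(-86)*(-130)*(-98))) = -19619*(18969*(-1/5272) + (2 + 1095640)) = -19619*(-18969/5272 + 1095642) = -19619*5776205655/5272 = -113323378745445/5272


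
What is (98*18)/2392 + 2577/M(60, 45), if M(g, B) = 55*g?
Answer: 499391/328900 ≈ 1.5184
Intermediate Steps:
(98*18)/2392 + 2577/M(60, 45) = (98*18)/2392 + 2577/((55*60)) = 1764*(1/2392) + 2577/3300 = 441/598 + 2577*(1/3300) = 441/598 + 859/1100 = 499391/328900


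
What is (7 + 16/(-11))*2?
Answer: 122/11 ≈ 11.091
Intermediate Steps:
(7 + 16/(-11))*2 = (7 + 16*(-1/11))*2 = (7 - 16/11)*2 = (61/11)*2 = 122/11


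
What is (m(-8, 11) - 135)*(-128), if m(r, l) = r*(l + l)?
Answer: 39808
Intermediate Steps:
m(r, l) = 2*l*r (m(r, l) = r*(2*l) = 2*l*r)
(m(-8, 11) - 135)*(-128) = (2*11*(-8) - 135)*(-128) = (-176 - 135)*(-128) = -311*(-128) = 39808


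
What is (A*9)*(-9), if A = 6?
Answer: -486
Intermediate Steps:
(A*9)*(-9) = (6*9)*(-9) = 54*(-9) = -486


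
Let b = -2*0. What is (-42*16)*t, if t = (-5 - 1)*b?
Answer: 0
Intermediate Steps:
b = 0
t = 0 (t = (-5 - 1)*0 = -6*0 = 0)
(-42*16)*t = -42*16*0 = -672*0 = 0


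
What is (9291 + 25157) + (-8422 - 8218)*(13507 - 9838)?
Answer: -61017712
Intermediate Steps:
(9291 + 25157) + (-8422 - 8218)*(13507 - 9838) = 34448 - 16640*3669 = 34448 - 61052160 = -61017712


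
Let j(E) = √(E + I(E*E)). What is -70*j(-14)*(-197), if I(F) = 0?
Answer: 13790*I*√14 ≈ 51597.0*I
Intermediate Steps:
j(E) = √E (j(E) = √(E + 0) = √E)
-70*j(-14)*(-197) = -70*I*√14*(-197) = 13790*I*√14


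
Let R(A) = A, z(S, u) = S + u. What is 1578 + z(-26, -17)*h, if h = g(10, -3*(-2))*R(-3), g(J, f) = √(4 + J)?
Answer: 1578 + 129*√14 ≈ 2060.7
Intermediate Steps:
h = -3*√14 (h = √(4 + 10)*(-3) = √14*(-3) = -3*√14 ≈ -11.225)
1578 + z(-26, -17)*h = 1578 + (-26 - 17)*(-3*√14) = 1578 - (-129)*√14 = 1578 + 129*√14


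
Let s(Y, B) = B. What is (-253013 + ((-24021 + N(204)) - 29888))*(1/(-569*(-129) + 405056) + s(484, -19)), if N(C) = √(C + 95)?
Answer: 398590042972/68351 - 9090682*√299/478457 ≈ 5.8312e+6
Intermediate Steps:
N(C) = √(95 + C)
(-253013 + ((-24021 + N(204)) - 29888))*(1/(-569*(-129) + 405056) + s(484, -19)) = (-253013 + ((-24021 + √(95 + 204)) - 29888))*(1/(-569*(-129) + 405056) - 19) = (-253013 + ((-24021 + √299) - 29888))*(1/(73401 + 405056) - 19) = (-253013 + (-53909 + √299))*(1/478457 - 19) = (-306922 + √299)*(1/478457 - 19) = (-306922 + √299)*(-9090682/478457) = 398590042972/68351 - 9090682*√299/478457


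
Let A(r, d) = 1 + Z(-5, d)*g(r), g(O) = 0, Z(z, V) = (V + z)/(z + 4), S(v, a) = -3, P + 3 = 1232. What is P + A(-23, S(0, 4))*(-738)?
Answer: 491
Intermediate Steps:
P = 1229 (P = -3 + 1232 = 1229)
Z(z, V) = (V + z)/(4 + z)
A(r, d) = 1 (A(r, d) = 1 + ((d - 5)/(4 - 5))*0 = 1 + ((-5 + d)/(-1))*0 = 1 - (-5 + d)*0 = 1 + (5 - d)*0 = 1 + 0 = 1)
P + A(-23, S(0, 4))*(-738) = 1229 + 1*(-738) = 1229 - 738 = 491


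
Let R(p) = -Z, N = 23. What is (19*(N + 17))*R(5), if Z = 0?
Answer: 0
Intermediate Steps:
R(p) = 0 (R(p) = -1*0 = 0)
(19*(N + 17))*R(5) = (19*(23 + 17))*0 = (19*40)*0 = 760*0 = 0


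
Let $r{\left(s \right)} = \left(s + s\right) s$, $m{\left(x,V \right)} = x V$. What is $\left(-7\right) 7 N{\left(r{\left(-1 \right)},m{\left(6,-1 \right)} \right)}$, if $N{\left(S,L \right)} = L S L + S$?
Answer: $-3626$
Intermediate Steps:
$m{\left(x,V \right)} = V x$
$r{\left(s \right)} = 2 s^{2}$ ($r{\left(s \right)} = 2 s s = 2 s^{2}$)
$N{\left(S,L \right)} = S + S L^{2}$ ($N{\left(S,L \right)} = S L^{2} + S = S + S L^{2}$)
$\left(-7\right) 7 N{\left(r{\left(-1 \right)},m{\left(6,-1 \right)} \right)} = \left(-7\right) 7 \cdot 2 \left(-1\right)^{2} \left(1 + \left(\left(-1\right) 6\right)^{2}\right) = - 49 \cdot 2 \cdot 1 \left(1 + \left(-6\right)^{2}\right) = - 49 \cdot 2 \left(1 + 36\right) = - 49 \cdot 2 \cdot 37 = \left(-49\right) 74 = -3626$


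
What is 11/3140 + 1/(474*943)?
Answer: 2459971/701761740 ≈ 0.0035054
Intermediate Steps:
11/3140 + 1/(474*943) = 11*(1/3140) + (1/474)*(1/943) = 11/3140 + 1/446982 = 2459971/701761740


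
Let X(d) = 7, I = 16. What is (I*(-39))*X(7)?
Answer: -4368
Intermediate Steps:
(I*(-39))*X(7) = (16*(-39))*7 = -624*7 = -4368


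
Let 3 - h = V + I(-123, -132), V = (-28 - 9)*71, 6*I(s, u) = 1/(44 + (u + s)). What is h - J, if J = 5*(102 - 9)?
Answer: 2740891/1266 ≈ 2165.0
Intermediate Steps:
I(s, u) = 1/(6*(44 + s + u)) (I(s, u) = 1/(6*(44 + (u + s))) = 1/(6*(44 + (s + u))) = 1/(6*(44 + s + u)))
J = 465 (J = 5*93 = 465)
V = -2627 (V = -37*71 = -2627)
h = 3329581/1266 (h = 3 - (-2627 + 1/(6*(44 - 123 - 132))) = 3 - (-2627 + (⅙)/(-211)) = 3 - (-2627 + (⅙)*(-1/211)) = 3 - (-2627 - 1/1266) = 3 - 1*(-3325783/1266) = 3 + 3325783/1266 = 3329581/1266 ≈ 2630.0)
h - J = 3329581/1266 - 1*465 = 3329581/1266 - 465 = 2740891/1266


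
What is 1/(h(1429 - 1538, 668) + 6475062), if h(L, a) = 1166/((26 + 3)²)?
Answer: 841/5445528308 ≈ 1.5444e-7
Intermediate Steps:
h(L, a) = 1166/841 (h(L, a) = 1166/(29²) = 1166/841)
1/(h(1429 - 1538, 668) + 6475062) = 1/(1166/841 + 6475062) = 1/(5445528308/841) = 841/5445528308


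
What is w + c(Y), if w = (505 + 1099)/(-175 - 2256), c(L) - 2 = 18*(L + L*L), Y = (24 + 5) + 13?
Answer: 79030206/2431 ≈ 32509.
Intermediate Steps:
Y = 42 (Y = 29 + 13 = 42)
c(L) = 2 + 18*L + 18*L² (c(L) = 2 + 18*(L + L*L) = 2 + 18*(L + L²) = 2 + (18*L + 18*L²) = 2 + 18*L + 18*L²)
w = -1604/2431 (w = 1604/(-2431) = 1604*(-1/2431) = -1604/2431 ≈ -0.65981)
w + c(Y) = -1604/2431 + (2 + 18*42 + 18*42²) = -1604/2431 + (2 + 756 + 18*1764) = -1604/2431 + (2 + 756 + 31752) = -1604/2431 + 32510 = 79030206/2431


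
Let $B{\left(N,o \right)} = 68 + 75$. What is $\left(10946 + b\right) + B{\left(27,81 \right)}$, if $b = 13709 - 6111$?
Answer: $18687$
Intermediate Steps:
$b = 7598$
$B{\left(N,o \right)} = 143$
$\left(10946 + b\right) + B{\left(27,81 \right)} = \left(10946 + 7598\right) + 143 = 18544 + 143 = 18687$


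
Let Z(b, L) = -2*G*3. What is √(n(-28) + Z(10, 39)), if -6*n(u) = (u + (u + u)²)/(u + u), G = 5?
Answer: I*√83/2 ≈ 4.5552*I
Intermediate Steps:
n(u) = -(u + 4*u²)/(12*u) (n(u) = -(u + (u + u)²)/(6*(u + u)) = -(u + (2*u)²)/(6*(2*u)) = -(u + 4*u²)*1/(2*u)/6 = -(u + 4*u²)/(12*u))
Z(b, L) = -30 (Z(b, L) = -2*5*3 = -10*3 = -30)
√(n(-28) + Z(10, 39)) = √((-1/12 - ⅓*(-28)) - 30) = √((-1/12 + 28/3) - 30) = √(37/4 - 30) = √(-83/4) = I*√83/2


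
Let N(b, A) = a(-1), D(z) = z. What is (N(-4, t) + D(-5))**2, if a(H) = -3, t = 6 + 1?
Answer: 64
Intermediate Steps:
t = 7
N(b, A) = -3
(N(-4, t) + D(-5))**2 = (-3 - 5)**2 = (-8)**2 = 64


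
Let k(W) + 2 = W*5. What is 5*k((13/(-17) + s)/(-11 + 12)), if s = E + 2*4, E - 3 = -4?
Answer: 2480/17 ≈ 145.88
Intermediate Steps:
E = -1 (E = 3 - 4 = -1)
s = 7 (s = -1 + 2*4 = -1 + 8 = 7)
k(W) = -2 + 5*W (k(W) = -2 + W*5 = -2 + 5*W)
5*k((13/(-17) + s)/(-11 + 12)) = 5*(-2 + 5*((13/(-17) + 7)/(-11 + 12))) = 5*(-2 + 5*((13*(-1/17) + 7)/1)) = 5*(-2 + 5*((-13/17 + 7)*1)) = 5*(-2 + 5*((106/17)*1)) = 5*(-2 + 5*(106/17)) = 5*(-2 + 530/17) = 5*(496/17) = 2480/17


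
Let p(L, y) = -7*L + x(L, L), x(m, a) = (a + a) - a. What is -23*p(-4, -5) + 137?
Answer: -415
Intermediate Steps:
x(m, a) = a (x(m, a) = 2*a - a = a)
p(L, y) = -6*L (p(L, y) = -7*L + L = -6*L)
-23*p(-4, -5) + 137 = -(-138)*(-4) + 137 = -23*24 + 137 = -552 + 137 = -415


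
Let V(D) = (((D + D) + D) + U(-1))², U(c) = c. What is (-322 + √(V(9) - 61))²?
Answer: (322 - √615)² ≈ 88328.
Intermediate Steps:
V(D) = (-1 + 3*D)² (V(D) = (((D + D) + D) - 1)² = ((2*D + D) - 1)² = (3*D - 1)² = (-1 + 3*D)²)
(-322 + √(V(9) - 61))² = (-322 + √((-1 + 3*9)² - 61))² = (-322 + √((-1 + 27)² - 61))² = (-322 + √(26² - 61))² = (-322 + √(676 - 61))² = (-322 + √615)²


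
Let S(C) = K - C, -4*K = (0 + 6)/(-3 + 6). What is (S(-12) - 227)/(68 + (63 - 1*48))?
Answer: -431/166 ≈ -2.5964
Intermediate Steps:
K = -1/2 (K = -(0 + 6)/(4*(-3 + 6)) = -3/(2*3) = -1/4*2 = -1/2 ≈ -0.50000)
S(C) = -1/2 - C
(S(-12) - 227)/(68 + (63 - 1*48)) = ((-1/2 - 1*(-12)) - 227)/(68 + (63 - 1*48)) = ((-1/2 + 12) - 227)/(68 + (63 - 48)) = (23/2 - 227)/(68 + 15) = -431/2/83 = -431/2*1/83 = -431/166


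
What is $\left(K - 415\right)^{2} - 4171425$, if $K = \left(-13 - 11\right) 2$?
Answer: $-3957056$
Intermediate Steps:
$K = -48$ ($K = \left(-24\right) 2 = -48$)
$\left(K - 415\right)^{2} - 4171425 = \left(-48 - 415\right)^{2} - 4171425 = \left(-463\right)^{2} - 4171425 = 214369 - 4171425 = -3957056$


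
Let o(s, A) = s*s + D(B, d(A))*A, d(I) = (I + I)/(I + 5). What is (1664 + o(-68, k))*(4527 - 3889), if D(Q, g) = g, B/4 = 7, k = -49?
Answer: 3942115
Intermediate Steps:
B = 28 (B = 4*7 = 28)
d(I) = 2*I/(5 + I) (d(I) = (2*I)/(5 + I) = 2*I/(5 + I))
o(s, A) = s**2 + 2*A**2/(5 + A) (o(s, A) = s*s + (2*A/(5 + A))*A = s**2 + 2*A**2/(5 + A))
(1664 + o(-68, k))*(4527 - 3889) = (1664 + (2*(-49)**2 + (-68)**2*(5 - 49))/(5 - 49))*(4527 - 3889) = (1664 + (2*2401 + 4624*(-44))/(-44))*638 = (1664 - (4802 - 203456)/44)*638 = (1664 - 1/44*(-198654))*638 = (1664 + 99327/22)*638 = (135935/22)*638 = 3942115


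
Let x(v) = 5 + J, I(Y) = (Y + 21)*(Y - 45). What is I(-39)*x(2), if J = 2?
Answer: 10584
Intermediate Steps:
I(Y) = (-45 + Y)*(21 + Y) (I(Y) = (21 + Y)*(-45 + Y) = (-45 + Y)*(21 + Y))
x(v) = 7 (x(v) = 5 + 2 = 7)
I(-39)*x(2) = (-945 + (-39)² - 24*(-39))*7 = (-945 + 1521 + 936)*7 = 1512*7 = 10584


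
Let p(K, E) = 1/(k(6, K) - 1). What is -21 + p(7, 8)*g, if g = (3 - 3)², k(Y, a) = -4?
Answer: -21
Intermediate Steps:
p(K, E) = -⅕ (p(K, E) = 1/(-4 - 1) = 1/(-5) = -⅕)
g = 0 (g = 0² = 0)
-21 + p(7, 8)*g = -21 - ⅕*0 = -21 + 0 = -21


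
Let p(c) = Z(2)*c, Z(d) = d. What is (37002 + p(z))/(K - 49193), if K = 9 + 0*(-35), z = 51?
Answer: -2319/3074 ≈ -0.75439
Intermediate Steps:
K = 9 (K = 9 + 0 = 9)
p(c) = 2*c
(37002 + p(z))/(K - 49193) = (37002 + 2*51)/(9 - 49193) = (37002 + 102)/(-49184) = 37104*(-1/49184) = -2319/3074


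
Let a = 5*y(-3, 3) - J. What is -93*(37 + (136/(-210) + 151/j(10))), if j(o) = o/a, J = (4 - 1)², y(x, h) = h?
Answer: -82646/7 ≈ -11807.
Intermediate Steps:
J = 9 (J = 3² = 9)
a = 6 (a = 5*3 - 1*9 = 15 - 9 = 6)
j(o) = o/6
-93*(37 + (136/(-210) + 151/j(10))) = -93*(37 + (136/(-210) + 151/(((⅙)*10)))) = -93*(37 + (136*(-1/210) + 151/(5/3))) = -93*(37 + (-68/105 + 151*(⅗))) = -93*(37 + (-68/105 + 453/5)) = -93*(37 + 1889/21) = -93*2666/21 = -82646/7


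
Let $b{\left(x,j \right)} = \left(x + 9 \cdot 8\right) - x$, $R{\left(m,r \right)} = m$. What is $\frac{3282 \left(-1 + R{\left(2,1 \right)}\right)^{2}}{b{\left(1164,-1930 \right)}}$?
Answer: $\frac{547}{12} \approx 45.583$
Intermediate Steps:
$b{\left(x,j \right)} = 72$ ($b{\left(x,j \right)} = \left(x + 72\right) - x = \left(72 + x\right) - x = 72$)
$\frac{3282 \left(-1 + R{\left(2,1 \right)}\right)^{2}}{b{\left(1164,-1930 \right)}} = \frac{3282 \left(-1 + 2\right)^{2}}{72} = 3282 \cdot 1^{2} \cdot \frac{1}{72} = 3282 \cdot 1 \cdot \frac{1}{72} = 3282 \cdot \frac{1}{72} = \frac{547}{12}$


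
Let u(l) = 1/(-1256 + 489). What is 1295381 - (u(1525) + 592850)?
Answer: 538841278/767 ≈ 7.0253e+5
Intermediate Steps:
u(l) = -1/767 (u(l) = 1/(-767) = -1/767)
1295381 - (u(1525) + 592850) = 1295381 - (-1/767 + 592850) = 1295381 - 1*454715949/767 = 1295381 - 454715949/767 = 538841278/767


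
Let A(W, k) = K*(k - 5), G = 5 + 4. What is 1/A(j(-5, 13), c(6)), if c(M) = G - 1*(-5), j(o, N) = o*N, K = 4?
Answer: 1/36 ≈ 0.027778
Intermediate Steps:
G = 9
j(o, N) = N*o
c(M) = 14 (c(M) = 9 - 1*(-5) = 9 + 5 = 14)
A(W, k) = -20 + 4*k (A(W, k) = 4*(k - 5) = 4*(-5 + k) = -20 + 4*k)
1/A(j(-5, 13), c(6)) = 1/(-20 + 4*14) = 1/(-20 + 56) = 1/36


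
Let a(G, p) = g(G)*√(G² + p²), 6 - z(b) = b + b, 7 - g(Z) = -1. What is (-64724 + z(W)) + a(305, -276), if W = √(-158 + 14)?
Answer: -64718 - 24*I + 8*√169201 ≈ -61427.0 - 24.0*I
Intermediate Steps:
W = 12*I (W = √(-144) = 12*I ≈ 12.0*I)
g(Z) = 8 (g(Z) = 7 - 1*(-1) = 7 + 1 = 8)
z(b) = 6 - 2*b (z(b) = 6 - (b + b) = 6 - 2*b)
a(G, p) = 8*√(G² + p²)
(-64724 + z(W)) + a(305, -276) = (-64724 + (6 - 24*I)) + 8*√(305² + (-276)²) = (-64724 + (6 - 24*I)) + 8*√(93025 + 76176) = (-64718 - 24*I) + 8*√169201 = -64718 - 24*I + 8*√169201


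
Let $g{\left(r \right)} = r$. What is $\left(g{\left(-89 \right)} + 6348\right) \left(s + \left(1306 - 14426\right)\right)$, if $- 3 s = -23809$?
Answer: $- \frac{97333709}{3} \approx -3.2445 \cdot 10^{7}$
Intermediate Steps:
$s = \frac{23809}{3}$ ($s = \left(- \frac{1}{3}\right) \left(-23809\right) = \frac{23809}{3} \approx 7936.3$)
$\left(g{\left(-89 \right)} + 6348\right) \left(s + \left(1306 - 14426\right)\right) = \left(-89 + 6348\right) \left(\frac{23809}{3} + \left(1306 - 14426\right)\right) = 6259 \left(\frac{23809}{3} - 13120\right) = 6259 \left(- \frac{15551}{3}\right) = - \frac{97333709}{3}$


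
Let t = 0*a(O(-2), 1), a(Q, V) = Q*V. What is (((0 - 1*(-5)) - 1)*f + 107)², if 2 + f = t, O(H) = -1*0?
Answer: 9801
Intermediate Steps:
O(H) = 0
t = 0 (t = 0*(0*1) = 0*0 = 0)
f = -2 (f = -2 + 0 = -2)
(((0 - 1*(-5)) - 1)*f + 107)² = (((0 - 1*(-5)) - 1)*(-2) + 107)² = (((0 + 5) - 1)*(-2) + 107)² = ((5 - 1)*(-2) + 107)² = (4*(-2) + 107)² = (-8 + 107)² = 99² = 9801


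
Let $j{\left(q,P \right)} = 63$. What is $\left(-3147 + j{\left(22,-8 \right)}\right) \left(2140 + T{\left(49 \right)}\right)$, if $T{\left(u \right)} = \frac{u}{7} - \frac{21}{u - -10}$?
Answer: $- \frac{390594768}{59} \approx -6.6202 \cdot 10^{6}$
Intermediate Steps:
$T{\left(u \right)} = - \frac{21}{10 + u} + \frac{u}{7}$ ($T{\left(u \right)} = u \frac{1}{7} - \frac{21}{u + 10} = \frac{u}{7} - \frac{21}{10 + u} = - \frac{21}{10 + u} + \frac{u}{7}$)
$\left(-3147 + j{\left(22,-8 \right)}\right) \left(2140 + T{\left(49 \right)}\right) = \left(-3147 + 63\right) \left(2140 + \frac{-147 + 49^{2} + 10 \cdot 49}{7 \left(10 + 49\right)}\right) = - 3084 \left(2140 + \frac{-147 + 2401 + 490}{7 \cdot 59}\right) = - 3084 \left(2140 + \frac{1}{7} \cdot \frac{1}{59} \cdot 2744\right) = - 3084 \left(2140 + \frac{392}{59}\right) = \left(-3084\right) \frac{126652}{59} = - \frac{390594768}{59}$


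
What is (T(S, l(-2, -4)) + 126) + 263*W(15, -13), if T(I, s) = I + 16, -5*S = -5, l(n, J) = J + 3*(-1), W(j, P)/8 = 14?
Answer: 29599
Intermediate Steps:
W(j, P) = 112 (W(j, P) = 8*14 = 112)
l(n, J) = -3 + J (l(n, J) = J - 3 = -3 + J)
S = 1 (S = -⅕*(-5) = 1)
T(I, s) = 16 + I
(T(S, l(-2, -4)) + 126) + 263*W(15, -13) = ((16 + 1) + 126) + 263*112 = (17 + 126) + 29456 = 143 + 29456 = 29599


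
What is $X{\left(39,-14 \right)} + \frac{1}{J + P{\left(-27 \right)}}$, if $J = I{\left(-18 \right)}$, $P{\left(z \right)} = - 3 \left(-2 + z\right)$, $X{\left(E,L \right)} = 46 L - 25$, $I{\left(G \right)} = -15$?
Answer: $- \frac{48167}{72} \approx -668.99$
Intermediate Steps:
$X{\left(E,L \right)} = -25 + 46 L$
$P{\left(z \right)} = 6 - 3 z$
$J = -15$
$X{\left(39,-14 \right)} + \frac{1}{J + P{\left(-27 \right)}} = \left(-25 + 46 \left(-14\right)\right) + \frac{1}{-15 + \left(6 - -81\right)} = \left(-25 - 644\right) + \frac{1}{-15 + \left(6 + 81\right)} = -669 + \frac{1}{-15 + 87} = -669 + \frac{1}{72} = - \frac{48167}{72}$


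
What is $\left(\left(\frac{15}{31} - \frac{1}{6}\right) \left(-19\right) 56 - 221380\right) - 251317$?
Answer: $- \frac{43992209}{93} \approx -4.7303 \cdot 10^{5}$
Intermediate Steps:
$\left(\left(\frac{15}{31} - \frac{1}{6}\right) \left(-19\right) 56 - 221380\right) - 251317 = \left(\frac{59}{186} \left(-19\right) 56 - 221380\right) - 251317 = \left(\left(- \frac{1121}{186}\right) 56 - 221380\right) - 251317 = \left(- \frac{31388}{93} - 221380\right) - 251317 = - \frac{20619728}{93} - 251317 = - \frac{43992209}{93}$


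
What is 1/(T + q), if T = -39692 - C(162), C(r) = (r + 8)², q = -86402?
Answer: -1/154994 ≈ -6.4519e-6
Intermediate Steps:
C(r) = (8 + r)²
T = -68592 (T = -39692 - (8 + 162)² = -39692 - 1*170² = -39692 - 1*28900 = -39692 - 28900 = -68592)
1/(T + q) = 1/(-68592 - 86402) = 1/(-154994) = -1/154994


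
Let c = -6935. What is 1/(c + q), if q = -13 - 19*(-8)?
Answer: -1/6796 ≈ -0.00014715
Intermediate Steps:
q = 139 (q = -13 + 152 = 139)
1/(c + q) = 1/(-6935 + 139) = 1/(-6796) = -1/6796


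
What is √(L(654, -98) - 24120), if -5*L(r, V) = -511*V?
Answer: I*√853390/5 ≈ 184.76*I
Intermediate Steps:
L(r, V) = 511*V/5 (L(r, V) = -(-511)*V/5 = 511*V/5)
√(L(654, -98) - 24120) = √((511/5)*(-98) - 24120) = √(-50078/5 - 24120) = √(-170678/5) = I*√853390/5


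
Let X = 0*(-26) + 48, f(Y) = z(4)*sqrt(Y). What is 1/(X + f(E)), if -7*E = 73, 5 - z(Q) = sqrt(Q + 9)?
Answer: 7/(336 + I*sqrt(511)*(5 - sqrt(13))) ≈ 0.020652 - 0.0019374*I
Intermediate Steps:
z(Q) = 5 - sqrt(9 + Q) (z(Q) = 5 - sqrt(Q + 9) = 5 - sqrt(9 + Q))
E = -73/7 (E = -1/7*73 = -73/7 ≈ -10.429)
f(Y) = sqrt(Y)*(5 - sqrt(13)) (f(Y) = (5 - sqrt(9 + 4))*sqrt(Y) = (5 - sqrt(13))*sqrt(Y) = sqrt(Y)*(5 - sqrt(13)))
X = 48 (X = 0 + 48 = 48)
1/(X + f(E)) = 1/(48 + sqrt(-73/7)*(5 - sqrt(13))) = 1/(48 + (I*sqrt(511)/7)*(5 - sqrt(13))) = 1/(48 + I*sqrt(511)*(5 - sqrt(13))/7)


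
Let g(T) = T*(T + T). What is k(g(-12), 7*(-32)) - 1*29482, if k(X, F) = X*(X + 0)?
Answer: 53462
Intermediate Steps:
g(T) = 2*T**2 (g(T) = T*(2*T) = 2*T**2)
k(X, F) = X**2 (k(X, F) = X*X = X**2)
k(g(-12), 7*(-32)) - 1*29482 = (2*(-12)**2)**2 - 1*29482 = (2*144)**2 - 29482 = 288**2 - 29482 = 82944 - 29482 = 53462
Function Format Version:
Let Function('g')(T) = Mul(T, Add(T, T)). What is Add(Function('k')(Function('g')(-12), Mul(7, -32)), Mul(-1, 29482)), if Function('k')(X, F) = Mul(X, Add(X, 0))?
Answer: 53462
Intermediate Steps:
Function('g')(T) = Mul(2, Pow(T, 2)) (Function('g')(T) = Mul(T, Mul(2, T)) = Mul(2, Pow(T, 2)))
Function('k')(X, F) = Pow(X, 2) (Function('k')(X, F) = Mul(X, X) = Pow(X, 2))
Add(Function('k')(Function('g')(-12), Mul(7, -32)), Mul(-1, 29482)) = Add(Pow(Mul(2, Pow(-12, 2)), 2), Mul(-1, 29482)) = Add(Pow(Mul(2, 144), 2), -29482) = Add(Pow(288, 2), -29482) = Add(82944, -29482) = 53462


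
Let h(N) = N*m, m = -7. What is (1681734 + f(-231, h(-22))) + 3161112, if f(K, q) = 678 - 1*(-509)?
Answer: 4844033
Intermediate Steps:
h(N) = -7*N (h(N) = N*(-7) = -7*N)
f(K, q) = 1187 (f(K, q) = 678 + 509 = 1187)
(1681734 + f(-231, h(-22))) + 3161112 = (1681734 + 1187) + 3161112 = 1682921 + 3161112 = 4844033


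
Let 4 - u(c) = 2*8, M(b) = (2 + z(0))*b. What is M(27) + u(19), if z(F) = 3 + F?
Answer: 123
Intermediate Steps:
M(b) = 5*b (M(b) = (2 + (3 + 0))*b = (2 + 3)*b = 5*b)
u(c) = -12 (u(c) = 4 - 2*8 = 4 - 1*16 = 4 - 16 = -12)
M(27) + u(19) = 5*27 - 12 = 135 - 12 = 123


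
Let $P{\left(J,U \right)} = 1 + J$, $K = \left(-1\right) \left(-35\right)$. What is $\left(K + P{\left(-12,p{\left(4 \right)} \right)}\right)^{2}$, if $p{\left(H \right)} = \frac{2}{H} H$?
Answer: $576$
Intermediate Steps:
$K = 35$
$p{\left(H \right)} = 2$
$\left(K + P{\left(-12,p{\left(4 \right)} \right)}\right)^{2} = \left(35 + \left(1 - 12\right)\right)^{2} = \left(35 - 11\right)^{2} = 24^{2} = 576$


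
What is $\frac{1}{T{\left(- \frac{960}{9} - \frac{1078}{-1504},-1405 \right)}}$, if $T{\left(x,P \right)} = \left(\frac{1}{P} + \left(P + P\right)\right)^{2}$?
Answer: $\frac{1974025}{15587106698601} \approx 1.2664 \cdot 10^{-7}$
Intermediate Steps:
$T{\left(x,P \right)} = \left(\frac{1}{P} + 2 P\right)^{2}$
$\frac{1}{T{\left(- \frac{960}{9} - \frac{1078}{-1504},-1405 \right)}} = \frac{1}{\frac{1}{1974025} \left(1 + 2 \left(-1405\right)^{2}\right)^{2}} = \frac{1}{\frac{1}{1974025} \left(1 + 2 \cdot 1974025\right)^{2}} = \frac{1}{\frac{1}{1974025} \left(1 + 3948050\right)^{2}} = \frac{1}{\frac{1}{1974025} \cdot 3948051^{2}} = \frac{1}{\frac{1}{1974025} \cdot 15587106698601} = \frac{1}{\frac{15587106698601}{1974025}} = \frac{1974025}{15587106698601}$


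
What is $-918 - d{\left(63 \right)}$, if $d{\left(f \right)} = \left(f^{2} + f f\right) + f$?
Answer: $-8919$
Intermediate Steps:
$d{\left(f \right)} = f + 2 f^{2}$ ($d{\left(f \right)} = \left(f^{2} + f^{2}\right) + f = 2 f^{2} + f = f + 2 f^{2}$)
$-918 - d{\left(63 \right)} = -918 - 63 \left(1 + 2 \cdot 63\right) = -918 - 63 \left(1 + 126\right) = -918 - 63 \cdot 127 = -918 - 8001 = -8919$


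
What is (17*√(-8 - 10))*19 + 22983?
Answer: 22983 + 969*I*√2 ≈ 22983.0 + 1370.4*I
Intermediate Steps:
(17*√(-8 - 10))*19 + 22983 = (17*√(-18))*19 + 22983 = (17*(3*I*√2))*19 + 22983 = (51*I*√2)*19 + 22983 = 969*I*√2 + 22983 = 22983 + 969*I*√2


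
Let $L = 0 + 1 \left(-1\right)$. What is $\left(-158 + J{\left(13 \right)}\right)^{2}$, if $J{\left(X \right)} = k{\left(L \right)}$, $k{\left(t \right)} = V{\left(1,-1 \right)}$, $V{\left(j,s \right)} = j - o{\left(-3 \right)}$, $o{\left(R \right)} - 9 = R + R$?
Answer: $25600$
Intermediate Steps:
$o{\left(R \right)} = 9 + 2 R$ ($o{\left(R \right)} = 9 + \left(R + R\right) = 9 + 2 R$)
$L = -1$ ($L = 0 - 1 = -1$)
$V{\left(j,s \right)} = -3 + j$ ($V{\left(j,s \right)} = j - \left(9 + 2 \left(-3\right)\right) = j - \left(9 - 6\right) = j - 3 = -3 + j$)
$k{\left(t \right)} = -2$ ($k{\left(t \right)} = -3 + 1 = -2$)
$J{\left(X \right)} = -2$
$\left(-158 + J{\left(13 \right)}\right)^{2} = \left(-158 - 2\right)^{2} = \left(-160\right)^{2} = 25600$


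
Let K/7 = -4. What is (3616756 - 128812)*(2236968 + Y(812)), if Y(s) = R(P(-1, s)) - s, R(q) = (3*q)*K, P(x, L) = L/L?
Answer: 7799293915968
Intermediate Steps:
K = -28 (K = 7*(-4) = -28)
P(x, L) = 1
R(q) = -84*q (R(q) = (3*q)*(-28) = -84*q)
Y(s) = -84 - s (Y(s) = -84*1 - s = -84 - s)
(3616756 - 128812)*(2236968 + Y(812)) = (3616756 - 128812)*(2236968 + (-84 - 1*812)) = 3487944*(2236968 + (-84 - 812)) = 3487944*(2236968 - 896) = 3487944*2236072 = 7799293915968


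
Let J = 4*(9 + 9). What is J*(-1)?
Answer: -72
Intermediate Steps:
J = 72 (J = 4*18 = 72)
J*(-1) = 72*(-1) = -72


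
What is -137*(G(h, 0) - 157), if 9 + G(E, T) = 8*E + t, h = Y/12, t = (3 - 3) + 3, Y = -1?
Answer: 67267/3 ≈ 22422.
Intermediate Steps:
t = 3 (t = 0 + 3 = 3)
h = -1/12 ≈ -0.083333
G(E, T) = -6 + 8*E (G(E, T) = -9 + (8*E + 3) = -9 + (3 + 8*E) = -6 + 8*E)
-137*(G(h, 0) - 157) = -137*((-6 + 8*(-1/12)) - 157) = -137*((-6 - ⅔) - 157) = -137*(-20/3 - 157) = -137*(-491/3) = 67267/3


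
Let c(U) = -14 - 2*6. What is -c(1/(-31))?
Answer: 26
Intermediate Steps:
c(U) = -26 (c(U) = -14 - 12 = -26)
-c(1/(-31)) = -1*(-26) = 26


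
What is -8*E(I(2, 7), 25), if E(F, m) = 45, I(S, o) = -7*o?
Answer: -360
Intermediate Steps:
-8*E(I(2, 7), 25) = -8*45 = -360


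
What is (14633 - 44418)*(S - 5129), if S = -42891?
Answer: 1430275700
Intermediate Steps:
(14633 - 44418)*(S - 5129) = (14633 - 44418)*(-42891 - 5129) = -29785*(-48020) = 1430275700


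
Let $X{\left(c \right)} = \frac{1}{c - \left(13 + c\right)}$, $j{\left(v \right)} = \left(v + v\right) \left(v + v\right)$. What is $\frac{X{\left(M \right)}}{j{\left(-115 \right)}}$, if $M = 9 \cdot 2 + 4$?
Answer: $- \frac{1}{687700} \approx -1.4541 \cdot 10^{-6}$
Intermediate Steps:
$M = 22$ ($M = 18 + 4 = 22$)
$j{\left(v \right)} = 4 v^{2}$ ($j{\left(v \right)} = 2 v 2 v = 4 v^{2}$)
$X{\left(c \right)} = - \frac{1}{13}$ ($X{\left(c \right)} = \frac{1}{-13} = - \frac{1}{13}$)
$\frac{X{\left(M \right)}}{j{\left(-115 \right)}} = - \frac{1}{13 \cdot 4 \left(-115\right)^{2}} = - \frac{1}{13 \cdot 4 \cdot 13225} = - \frac{1}{13 \cdot 52900} = \left(- \frac{1}{13}\right) \frac{1}{52900} = - \frac{1}{687700}$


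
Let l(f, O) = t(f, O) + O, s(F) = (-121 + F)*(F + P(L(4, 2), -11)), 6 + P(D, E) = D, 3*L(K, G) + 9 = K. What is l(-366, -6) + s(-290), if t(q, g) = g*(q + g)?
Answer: 124567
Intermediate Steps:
L(K, G) = -3 + K/3
P(D, E) = -6 + D
t(q, g) = g*(g + q)
s(F) = (-121 + F)*(-23/3 + F) (s(F) = (-121 + F)*(F + (-6 + (-3 + (1/3)*4))) = (-121 + F)*(F + (-6 + (-3 + 4/3))) = (-121 + F)*(F + (-6 - 5/3)) = (-121 + F)*(F - 23/3) = (-121 + F)*(-23/3 + F))
l(f, O) = O + O*(O + f) (l(f, O) = O*(O + f) + O = O + O*(O + f))
l(-366, -6) + s(-290) = -6*(1 - 6 - 366) + (2783/3 + (-290)**2 - 386/3*(-290)) = -6*(-371) + (2783/3 + 84100 + 111940/3) = 2226 + 122341 = 124567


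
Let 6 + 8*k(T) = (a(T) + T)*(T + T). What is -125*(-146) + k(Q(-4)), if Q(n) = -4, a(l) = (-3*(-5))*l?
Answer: 73253/4 ≈ 18313.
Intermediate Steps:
a(l) = 15*l
k(T) = -¾ + 4*T² (k(T) = -¾ + ((15*T + T)*(T + T))/8 = -¾ + ((16*T)*(2*T))/8 = -¾ + (32*T²)/8 = -¾ + 4*T²)
-125*(-146) + k(Q(-4)) = -125*(-146) + (-¾ + 4*(-4)²) = 18250 + (-¾ + 4*16) = 18250 + (-¾ + 64) = 18250 + 253/4 = 73253/4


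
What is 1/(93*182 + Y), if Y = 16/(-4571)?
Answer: 4571/77368730 ≈ 5.9081e-5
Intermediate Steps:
Y = -16/4571 (Y = -1/4571*16 = -16/4571 ≈ -0.0035003)
1/(93*182 + Y) = 1/(93*182 - 16/4571) = 1/(16926 - 16/4571) = 1/(77368730/4571) = 4571/77368730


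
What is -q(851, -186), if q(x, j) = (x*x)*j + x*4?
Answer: 134697982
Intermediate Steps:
q(x, j) = 4*x + j*x² (q(x, j) = x²*j + 4*x = j*x² + 4*x = 4*x + j*x²)
-q(851, -186) = -851*(4 - 186*851) = -851*(4 - 158286) = -851*(-158282) = -1*(-134697982) = 134697982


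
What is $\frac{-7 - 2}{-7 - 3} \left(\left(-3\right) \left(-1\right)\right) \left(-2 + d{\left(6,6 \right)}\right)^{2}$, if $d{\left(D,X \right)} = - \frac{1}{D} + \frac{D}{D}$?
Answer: $\frac{147}{40} \approx 3.675$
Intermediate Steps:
$d{\left(D,X \right)} = 1 - \frac{1}{D}$ ($d{\left(D,X \right)} = - \frac{1}{D} + 1 = 1 - \frac{1}{D}$)
$\frac{-7 - 2}{-7 - 3} \left(\left(-3\right) \left(-1\right)\right) \left(-2 + d{\left(6,6 \right)}\right)^{2} = \frac{-7 - 2}{-7 - 3} \left(\left(-3\right) \left(-1\right)\right) \left(-2 + \frac{-1 + 6}{6}\right)^{2} = - \frac{9}{-10} \cdot 3 \left(-2 + \frac{1}{6} \cdot 5\right)^{2} = \left(-9\right) \left(- \frac{1}{10}\right) 3 \left(-2 + \frac{5}{6}\right)^{2} = \frac{9}{10} \cdot 3 \left(- \frac{7}{6}\right)^{2} = \frac{27}{10} \cdot \frac{49}{36} = \frac{147}{40}$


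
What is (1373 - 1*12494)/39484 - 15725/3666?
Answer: -330827743/72374172 ≈ -4.5711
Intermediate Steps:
(1373 - 1*12494)/39484 - 15725/3666 = (1373 - 12494)*(1/39484) - 15725*1/3666 = -11121*1/39484 - 15725/3666 = -11121/39484 - 15725/3666 = -330827743/72374172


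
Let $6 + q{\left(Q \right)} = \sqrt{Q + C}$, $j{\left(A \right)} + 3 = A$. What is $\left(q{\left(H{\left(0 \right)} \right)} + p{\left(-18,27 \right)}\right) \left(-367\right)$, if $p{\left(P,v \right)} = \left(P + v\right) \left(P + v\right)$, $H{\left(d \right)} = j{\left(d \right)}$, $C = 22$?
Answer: $-27525 - 367 \sqrt{19} \approx -29125.0$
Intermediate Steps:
$j{\left(A \right)} = -3 + A$
$H{\left(d \right)} = -3 + d$
$q{\left(Q \right)} = -6 + \sqrt{22 + Q}$ ($q{\left(Q \right)} = -6 + \sqrt{Q + 22} = -6 + \sqrt{22 + Q}$)
$p{\left(P,v \right)} = \left(P + v\right)^{2}$
$\left(q{\left(H{\left(0 \right)} \right)} + p{\left(-18,27 \right)}\right) \left(-367\right) = \left(\left(-6 + \sqrt{22 + \left(-3 + 0\right)}\right) + \left(-18 + 27\right)^{2}\right) \left(-367\right) = \left(\left(-6 + \sqrt{22 - 3}\right) + 9^{2}\right) \left(-367\right) = \left(\left(-6 + \sqrt{19}\right) + 81\right) \left(-367\right) = \left(75 + \sqrt{19}\right) \left(-367\right) = -27525 - 367 \sqrt{19}$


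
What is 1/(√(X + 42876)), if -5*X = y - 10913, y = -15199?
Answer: √6135/17178 ≈ 0.0045597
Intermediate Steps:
X = 26112/5 (X = -(-15199 - 10913)/5 = -⅕*(-26112) = 26112/5 ≈ 5222.4)
1/(√(X + 42876)) = 1/(√(26112/5 + 42876)) = 1/(√(240492/5)) = 1/(14*√6135/5) = √6135/17178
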